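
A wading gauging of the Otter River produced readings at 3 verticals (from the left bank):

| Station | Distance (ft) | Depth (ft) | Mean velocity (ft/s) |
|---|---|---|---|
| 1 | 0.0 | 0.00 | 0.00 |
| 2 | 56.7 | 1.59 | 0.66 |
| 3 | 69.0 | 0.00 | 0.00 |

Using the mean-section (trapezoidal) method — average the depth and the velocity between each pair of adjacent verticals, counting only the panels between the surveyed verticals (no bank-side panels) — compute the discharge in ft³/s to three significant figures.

Panel 1-2: Δb = 56.7 ft, d̄ = (0.00+1.59)/2 = 0.795, v̄ = (0.00+0.66)/2 = 0.33 → q = 56.7×0.795×0.33 = 14.88 ft³/s
Panel 2-3: Δb = 12.3 ft, d̄ = (1.59+0.00)/2 = 0.795, v̄ = (0.66+0.00)/2 = 0.33 → q = 12.3×0.795×0.33 = 3.227 ft³/s
Q = Σ q = 18.10 ft³/s

18.1 ft³/s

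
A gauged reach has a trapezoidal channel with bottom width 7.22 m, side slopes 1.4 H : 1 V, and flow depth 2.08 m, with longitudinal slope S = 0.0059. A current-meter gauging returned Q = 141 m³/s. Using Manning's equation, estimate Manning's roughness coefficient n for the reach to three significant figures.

A = (b + z·y)·y = (7.22 + 1.4×2.08)×2.08 = 21.07 m²
P = b + 2y√(1+z²) = 7.22 + 2×2.08×√(1+1.4²) = 14.38 m
R = A/P = 21.07/14.38 = 1.466 m
n = (1/Q)·A·R^(2/3)·S^(1/2) = (1/141) × 21.07 × 1.290 × 0.07681 = 0.01481

0.0148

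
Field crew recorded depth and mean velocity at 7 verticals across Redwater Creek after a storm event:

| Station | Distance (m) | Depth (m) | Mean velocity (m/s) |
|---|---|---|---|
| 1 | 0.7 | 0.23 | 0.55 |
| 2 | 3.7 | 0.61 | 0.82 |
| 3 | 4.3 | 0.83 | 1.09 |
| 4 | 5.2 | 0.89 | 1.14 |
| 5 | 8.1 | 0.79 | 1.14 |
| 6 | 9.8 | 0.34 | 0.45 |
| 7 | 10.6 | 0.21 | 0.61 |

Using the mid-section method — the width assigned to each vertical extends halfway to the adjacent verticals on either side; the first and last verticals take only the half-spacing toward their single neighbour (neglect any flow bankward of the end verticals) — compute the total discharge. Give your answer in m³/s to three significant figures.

w_1 = (3.7 − 0.7)/2 = 1.5 m; q_1 = 0.55 × 0.23 × 1.5 = 0.1898 m³/s
w_2 = (4.3 − 0.7)/2 = 1.8 m; q_2 = 0.82 × 0.61 × 1.8 = 0.9004 m³/s
w_3 = (5.2 − 3.7)/2 = 0.75 m; q_3 = 1.09 × 0.83 × 0.75 = 0.6785 m³/s
w_4 = (8.1 − 4.3)/2 = 1.9 m; q_4 = 1.14 × 0.89 × 1.9 = 1.928 m³/s
w_5 = (9.8 − 5.2)/2 = 2.3 m; q_5 = 1.14 × 0.79 × 2.3 = 2.071 m³/s
w_6 = (10.6 − 8.1)/2 = 1.25 m; q_6 = 0.45 × 0.34 × 1.25 = 0.1913 m³/s
w_7 = (10.6 − 9.8)/2 = 0.4 m; q_7 = 0.61 × 0.21 × 0.4 = 0.05124 m³/s
Q = Σ qᵢ = 6.010 m³/s

6.01 m³/s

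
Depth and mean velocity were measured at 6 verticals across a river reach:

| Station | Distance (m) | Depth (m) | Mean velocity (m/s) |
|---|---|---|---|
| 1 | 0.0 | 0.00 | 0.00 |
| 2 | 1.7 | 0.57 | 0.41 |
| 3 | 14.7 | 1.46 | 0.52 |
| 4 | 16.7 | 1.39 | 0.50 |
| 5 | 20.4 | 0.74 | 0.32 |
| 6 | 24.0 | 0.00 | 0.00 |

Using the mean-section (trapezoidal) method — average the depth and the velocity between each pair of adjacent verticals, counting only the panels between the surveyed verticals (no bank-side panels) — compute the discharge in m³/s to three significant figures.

Panel 1-2: Δb = 1.7 m, d̄ = (0.00+0.57)/2 = 0.285, v̄ = (0.00+0.41)/2 = 0.205 → q = 1.7×0.285×0.205 = 0.09932 m³/s
Panel 2-3: Δb = 13 m, d̄ = (0.57+1.46)/2 = 1.015, v̄ = (0.41+0.52)/2 = 0.465 → q = 13×1.015×0.465 = 6.136 m³/s
Panel 3-4: Δb = 2 m, d̄ = (1.46+1.39)/2 = 1.425, v̄ = (0.52+0.50)/2 = 0.51 → q = 2×1.425×0.51 = 1.454 m³/s
Panel 4-5: Δb = 3.7 m, d̄ = (1.39+0.74)/2 = 1.065, v̄ = (0.50+0.32)/2 = 0.41 → q = 3.7×1.065×0.41 = 1.616 m³/s
Panel 5-6: Δb = 3.6 m, d̄ = (0.74+0.00)/2 = 0.37, v̄ = (0.32+0.00)/2 = 0.16 → q = 3.6×0.37×0.16 = 0.2131 m³/s
Q = Σ q = 9.517 m³/s

9.52 m³/s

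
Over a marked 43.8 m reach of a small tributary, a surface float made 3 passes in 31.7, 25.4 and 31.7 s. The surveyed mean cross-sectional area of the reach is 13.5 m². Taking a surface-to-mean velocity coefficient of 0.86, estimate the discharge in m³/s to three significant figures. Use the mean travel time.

17.2 m³/s

t̄ = (31.7 + 25.4 + 31.7) / 3 = 29.6 s
v_surface = L / t̄ = 43.8 / 29.6 = 1.480 m/s
v_mean = 0.86 × 1.480 = 1.273 m/s
Q = A × v_mean = 13.5 × 1.273 = 17.18 m³/s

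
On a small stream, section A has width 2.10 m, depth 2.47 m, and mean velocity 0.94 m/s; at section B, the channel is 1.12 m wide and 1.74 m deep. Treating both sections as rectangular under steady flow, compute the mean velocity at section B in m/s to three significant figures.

2.50 m/s

Q = A₁V₁ = (2.10×2.47) × 0.94 = 4.876 m³/s
A₂ = 1.12 × 1.74 = 1.949 m²
V₂ = Q/A₂ = 4.876/1.949 = 2.502 m/s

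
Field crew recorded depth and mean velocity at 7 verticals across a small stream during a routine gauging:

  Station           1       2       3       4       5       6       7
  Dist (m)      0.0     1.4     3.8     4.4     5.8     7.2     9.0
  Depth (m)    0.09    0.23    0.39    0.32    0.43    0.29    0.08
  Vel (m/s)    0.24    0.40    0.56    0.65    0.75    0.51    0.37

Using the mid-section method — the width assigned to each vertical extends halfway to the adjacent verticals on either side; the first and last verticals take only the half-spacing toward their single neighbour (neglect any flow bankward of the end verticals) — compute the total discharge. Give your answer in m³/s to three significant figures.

w_1 = (1.4 − 0.0)/2 = 0.7 m; q_1 = 0.24 × 0.09 × 0.7 = 0.01512 m³/s
w_2 = (3.8 − 0.0)/2 = 1.9 m; q_2 = 0.40 × 0.23 × 1.9 = 0.1748 m³/s
w_3 = (4.4 − 1.4)/2 = 1.5 m; q_3 = 0.56 × 0.39 × 1.5 = 0.3276 m³/s
w_4 = (5.8 − 3.8)/2 = 1 m; q_4 = 0.65 × 0.32 × 1 = 0.2080 m³/s
w_5 = (7.2 − 4.4)/2 = 1.4 m; q_5 = 0.75 × 0.43 × 1.4 = 0.4515 m³/s
w_6 = (9.0 − 5.8)/2 = 1.6 m; q_6 = 0.51 × 0.29 × 1.6 = 0.2366 m³/s
w_7 = (9.0 − 7.2)/2 = 0.9 m; q_7 = 0.37 × 0.08 × 0.9 = 0.02664 m³/s
Q = Σ qᵢ = 1.440 m³/s

1.44 m³/s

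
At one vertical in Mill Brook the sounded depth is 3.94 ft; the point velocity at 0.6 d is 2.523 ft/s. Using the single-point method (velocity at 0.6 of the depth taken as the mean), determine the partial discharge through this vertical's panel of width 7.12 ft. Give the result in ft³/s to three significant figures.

v̄ = v₀.₆ = 2.523 ft/s
q = v̄ × d × w = 2.523 × 3.94 × 7.12 = 70.78 ft³/s

70.8 ft³/s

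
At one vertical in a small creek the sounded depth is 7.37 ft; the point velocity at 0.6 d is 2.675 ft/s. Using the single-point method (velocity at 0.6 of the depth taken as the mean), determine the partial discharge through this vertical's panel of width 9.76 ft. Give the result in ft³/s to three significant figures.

192 ft³/s

v̄ = v₀.₆ = 2.675 ft/s
q = v̄ × d × w = 2.675 × 7.37 × 9.76 = 192.4 ft³/s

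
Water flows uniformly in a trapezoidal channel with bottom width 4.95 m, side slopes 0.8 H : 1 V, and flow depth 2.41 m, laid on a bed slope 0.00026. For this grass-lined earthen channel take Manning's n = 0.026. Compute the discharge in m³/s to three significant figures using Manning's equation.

A = (b + z·y)·y = (4.95 + 0.8×2.41)×2.41 = 16.58 m²
P = b + 2y√(1+z²) = 4.95 + 2×2.41×√(1+0.8²) = 11.12 m
R = A/P = 16.58/11.12 = 1.490 m
Q = (1/n)·A·R^(2/3)·S^(1/2) = (1/0.026) × 16.58 × 1.490^(2/3) × 0.00026^(1/2) = 13.41 m³/s

13.4 m³/s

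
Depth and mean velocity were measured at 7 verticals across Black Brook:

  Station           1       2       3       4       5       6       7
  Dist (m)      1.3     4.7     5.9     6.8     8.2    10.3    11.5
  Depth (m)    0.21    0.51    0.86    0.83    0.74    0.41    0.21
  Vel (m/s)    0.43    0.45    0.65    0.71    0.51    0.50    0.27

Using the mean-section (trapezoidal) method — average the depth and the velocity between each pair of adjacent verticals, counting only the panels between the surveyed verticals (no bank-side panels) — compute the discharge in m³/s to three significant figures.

2.93 m³/s

Panel 1-2: Δb = 3.4 m, d̄ = (0.21+0.51)/2 = 0.36, v̄ = (0.43+0.45)/2 = 0.44 → q = 3.4×0.36×0.44 = 0.5386 m³/s
Panel 2-3: Δb = 1.2 m, d̄ = (0.51+0.86)/2 = 0.685, v̄ = (0.45+0.65)/2 = 0.55 → q = 1.2×0.685×0.55 = 0.4521 m³/s
Panel 3-4: Δb = 0.9 m, d̄ = (0.86+0.83)/2 = 0.845, v̄ = (0.65+0.71)/2 = 0.68 → q = 0.9×0.845×0.68 = 0.5171 m³/s
Panel 4-5: Δb = 1.4 m, d̄ = (0.83+0.74)/2 = 0.785, v̄ = (0.71+0.51)/2 = 0.61 → q = 1.4×0.785×0.61 = 0.6704 m³/s
Panel 5-6: Δb = 2.1 m, d̄ = (0.74+0.41)/2 = 0.575, v̄ = (0.51+0.50)/2 = 0.505 → q = 2.1×0.575×0.505 = 0.6098 m³/s
Panel 6-7: Δb = 1.2 m, d̄ = (0.41+0.21)/2 = 0.31, v̄ = (0.50+0.27)/2 = 0.385 → q = 1.2×0.31×0.385 = 0.1432 m³/s
Q = Σ q = 2.931 m³/s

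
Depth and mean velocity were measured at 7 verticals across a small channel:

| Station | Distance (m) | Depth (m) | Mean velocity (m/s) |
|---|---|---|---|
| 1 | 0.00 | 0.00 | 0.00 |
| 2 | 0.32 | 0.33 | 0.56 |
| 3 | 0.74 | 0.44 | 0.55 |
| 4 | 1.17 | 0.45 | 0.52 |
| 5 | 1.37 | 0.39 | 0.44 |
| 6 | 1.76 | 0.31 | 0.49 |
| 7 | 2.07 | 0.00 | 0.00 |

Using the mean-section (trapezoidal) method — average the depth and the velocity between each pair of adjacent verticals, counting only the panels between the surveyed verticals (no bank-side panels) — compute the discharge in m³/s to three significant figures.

0.322 m³/s

Panel 1-2: Δb = 0.32 m, d̄ = (0.00+0.33)/2 = 0.165, v̄ = (0.00+0.56)/2 = 0.28 → q = 0.32×0.165×0.28 = 0.01478 m³/s
Panel 2-3: Δb = 0.42 m, d̄ = (0.33+0.44)/2 = 0.385, v̄ = (0.56+0.55)/2 = 0.555 → q = 0.42×0.385×0.555 = 0.08974 m³/s
Panel 3-4: Δb = 0.43 m, d̄ = (0.44+0.45)/2 = 0.445, v̄ = (0.55+0.52)/2 = 0.535 → q = 0.43×0.445×0.535 = 0.1024 m³/s
Panel 4-5: Δb = 0.2 m, d̄ = (0.45+0.39)/2 = 0.42, v̄ = (0.52+0.44)/2 = 0.48 → q = 0.2×0.42×0.48 = 0.04032 m³/s
Panel 5-6: Δb = 0.39 m, d̄ = (0.39+0.31)/2 = 0.35, v̄ = (0.44+0.49)/2 = 0.465 → q = 0.39×0.35×0.465 = 0.06347 m³/s
Panel 6-7: Δb = 0.31 m, d̄ = (0.31+0.00)/2 = 0.155, v̄ = (0.49+0.00)/2 = 0.245 → q = 0.31×0.155×0.245 = 0.01177 m³/s
Q = Σ q = 0.3225 m³/s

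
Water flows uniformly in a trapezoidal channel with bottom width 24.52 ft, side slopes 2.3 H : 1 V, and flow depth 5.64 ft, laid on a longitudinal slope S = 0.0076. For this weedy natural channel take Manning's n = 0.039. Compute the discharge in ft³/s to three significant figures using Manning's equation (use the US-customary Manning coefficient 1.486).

A = (b + z·y)·y = (24.52 + 2.3×5.64)×5.64 = 211.5 ft²
P = b + 2y√(1+z²) = 24.52 + 2×5.64×√(1+2.3²) = 52.81 ft
R = A/P = 211.5/52.81 = 4.004 ft
Q = (1.486/n)·A·R^(2/3)·S^(1/2) = (1.486/0.039) × 211.5 × 4.004^(2/3) × 0.0076^(1/2) = 1771 ft³/s

1770 ft³/s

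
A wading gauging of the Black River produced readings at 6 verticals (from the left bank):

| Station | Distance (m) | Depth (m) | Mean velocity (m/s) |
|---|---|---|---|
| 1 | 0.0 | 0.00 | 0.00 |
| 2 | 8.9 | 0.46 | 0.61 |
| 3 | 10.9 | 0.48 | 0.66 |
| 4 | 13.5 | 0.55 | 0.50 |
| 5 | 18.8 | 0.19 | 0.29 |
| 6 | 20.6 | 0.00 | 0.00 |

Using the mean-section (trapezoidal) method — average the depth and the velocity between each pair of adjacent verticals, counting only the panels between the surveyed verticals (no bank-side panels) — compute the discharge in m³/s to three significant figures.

Panel 1-2: Δb = 8.9 m, d̄ = (0.00+0.46)/2 = 0.23, v̄ = (0.00+0.61)/2 = 0.305 → q = 8.9×0.23×0.305 = 0.6243 m³/s
Panel 2-3: Δb = 2 m, d̄ = (0.46+0.48)/2 = 0.47, v̄ = (0.61+0.66)/2 = 0.635 → q = 2×0.47×0.635 = 0.5969 m³/s
Panel 3-4: Δb = 2.6 m, d̄ = (0.48+0.55)/2 = 0.515, v̄ = (0.66+0.50)/2 = 0.58 → q = 2.6×0.515×0.58 = 0.7766 m³/s
Panel 4-5: Δb = 5.3 m, d̄ = (0.55+0.19)/2 = 0.37, v̄ = (0.50+0.29)/2 = 0.395 → q = 5.3×0.37×0.395 = 0.7746 m³/s
Panel 5-6: Δb = 1.8 m, d̄ = (0.19+0.00)/2 = 0.095, v̄ = (0.29+0.00)/2 = 0.145 → q = 1.8×0.095×0.145 = 0.02480 m³/s
Q = Σ q = 2.797 m³/s

2.80 m³/s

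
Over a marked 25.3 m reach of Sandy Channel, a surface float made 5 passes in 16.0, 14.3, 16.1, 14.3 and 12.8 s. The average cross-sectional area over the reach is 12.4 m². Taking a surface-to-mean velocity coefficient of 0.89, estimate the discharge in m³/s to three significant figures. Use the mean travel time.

19.0 m³/s

t̄ = (16.0 + 14.3 + 16.1 + 14.3 + 12.8) / 5 = 14.7 s
v_surface = L / t̄ = 25.3 / 14.7 = 1.721 m/s
v_mean = 0.89 × 1.721 = 1.532 m/s
Q = A × v_mean = 12.4 × 1.532 = 18.99 m³/s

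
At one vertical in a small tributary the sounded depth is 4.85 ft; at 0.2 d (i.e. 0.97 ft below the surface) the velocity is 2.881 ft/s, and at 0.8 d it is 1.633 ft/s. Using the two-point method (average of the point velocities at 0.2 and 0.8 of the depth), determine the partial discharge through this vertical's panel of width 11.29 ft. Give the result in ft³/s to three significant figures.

124 ft³/s

v̄ = (2.881 + 1.633) / 2 = 2.257 ft/s
q = v̄ × d × w = 2.257 × 4.85 × 11.29 = 123.6 ft³/s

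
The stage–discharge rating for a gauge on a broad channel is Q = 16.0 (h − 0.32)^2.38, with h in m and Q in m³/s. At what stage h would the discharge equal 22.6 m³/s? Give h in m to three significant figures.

h − h₀ = (Q/C)^(1/b) = (22.6/16.0)^(1/2.38) = 1.156 m
h = 0.32 + 1.156 = 1.476 m

1.48 m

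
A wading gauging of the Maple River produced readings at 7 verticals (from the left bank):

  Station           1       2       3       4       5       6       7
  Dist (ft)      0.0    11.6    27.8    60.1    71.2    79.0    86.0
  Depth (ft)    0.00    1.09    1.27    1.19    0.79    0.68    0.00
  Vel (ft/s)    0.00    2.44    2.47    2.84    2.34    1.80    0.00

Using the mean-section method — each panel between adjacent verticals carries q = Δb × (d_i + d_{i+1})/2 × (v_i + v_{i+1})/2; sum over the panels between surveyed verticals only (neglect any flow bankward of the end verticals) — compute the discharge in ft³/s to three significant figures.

Panel 1-2: Δb = 11.6 ft, d̄ = (0.00+1.09)/2 = 0.545, v̄ = (0.00+2.44)/2 = 1.22 → q = 11.6×0.545×1.22 = 7.713 ft³/s
Panel 2-3: Δb = 16.2 ft, d̄ = (1.09+1.27)/2 = 1.18, v̄ = (2.44+2.47)/2 = 2.455 → q = 16.2×1.18×2.455 = 46.93 ft³/s
Panel 3-4: Δb = 32.3 ft, d̄ = (1.27+1.19)/2 = 1.23, v̄ = (2.47+2.84)/2 = 2.655 → q = 32.3×1.23×2.655 = 105.5 ft³/s
Panel 4-5: Δb = 11.1 ft, d̄ = (1.19+0.79)/2 = 0.99, v̄ = (2.84+2.34)/2 = 2.59 → q = 11.1×0.99×2.59 = 28.46 ft³/s
Panel 5-6: Δb = 7.8 ft, d̄ = (0.79+0.68)/2 = 0.735, v̄ = (2.34+1.80)/2 = 2.07 → q = 7.8×0.735×2.07 = 11.87 ft³/s
Panel 6-7: Δb = 7 ft, d̄ = (0.68+0.00)/2 = 0.34, v̄ = (1.80+0.00)/2 = 0.9 → q = 7×0.34×0.9 = 2.142 ft³/s
Q = Σ q = 202.6 ft³/s

203 ft³/s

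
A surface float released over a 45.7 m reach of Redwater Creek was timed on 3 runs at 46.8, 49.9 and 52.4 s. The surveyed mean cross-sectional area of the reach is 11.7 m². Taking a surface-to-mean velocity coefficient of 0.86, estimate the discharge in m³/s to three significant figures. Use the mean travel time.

9.25 m³/s

t̄ = (46.8 + 49.9 + 52.4) / 3 = 49.7 s
v_surface = L / t̄ = 45.7 / 49.7 = 0.9195 m/s
v_mean = 0.86 × 0.9195 = 0.7908 m/s
Q = A × v_mean = 11.7 × 0.7908 = 9.252 m³/s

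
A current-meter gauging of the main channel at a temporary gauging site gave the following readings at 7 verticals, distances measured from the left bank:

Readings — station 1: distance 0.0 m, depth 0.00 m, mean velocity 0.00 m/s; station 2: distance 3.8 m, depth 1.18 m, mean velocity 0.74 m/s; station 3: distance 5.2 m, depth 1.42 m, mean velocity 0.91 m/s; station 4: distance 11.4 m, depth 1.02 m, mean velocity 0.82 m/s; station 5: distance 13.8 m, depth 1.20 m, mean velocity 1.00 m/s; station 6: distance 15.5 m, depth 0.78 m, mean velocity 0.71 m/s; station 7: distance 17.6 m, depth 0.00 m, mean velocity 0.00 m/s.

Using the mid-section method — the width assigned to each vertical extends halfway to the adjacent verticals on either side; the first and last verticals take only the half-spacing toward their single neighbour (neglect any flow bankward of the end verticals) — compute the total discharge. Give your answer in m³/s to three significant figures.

14.3 m³/s

w_2 = (5.2 − 0.0)/2 = 2.6 m; q_2 = 0.74 × 1.18 × 2.6 = 2.270 m³/s
w_3 = (11.4 − 3.8)/2 = 3.8 m; q_3 = 0.91 × 1.42 × 3.8 = 4.910 m³/s
w_4 = (13.8 − 5.2)/2 = 4.3 m; q_4 = 0.82 × 1.02 × 4.3 = 3.597 m³/s
w_5 = (15.5 − 11.4)/2 = 2.05 m; q_5 = 1.00 × 1.20 × 2.05 = 2.460 m³/s
w_6 = (17.6 − 13.8)/2 = 1.9 m; q_6 = 0.71 × 0.78 × 1.9 = 1.052 m³/s
Stations 1, 7 contribute zero (depth or velocity is 0).
Q = Σ qᵢ = 14.29 m³/s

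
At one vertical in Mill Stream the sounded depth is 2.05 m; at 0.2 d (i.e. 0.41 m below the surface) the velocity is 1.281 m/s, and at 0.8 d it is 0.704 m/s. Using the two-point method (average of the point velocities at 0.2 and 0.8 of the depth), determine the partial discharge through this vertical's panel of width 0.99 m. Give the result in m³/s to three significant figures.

2.01 m³/s

v̄ = (1.281 + 0.704) / 2 = 0.9925 m/s
q = v̄ × d × w = 0.9925 × 2.05 × 0.99 = 2.014 m³/s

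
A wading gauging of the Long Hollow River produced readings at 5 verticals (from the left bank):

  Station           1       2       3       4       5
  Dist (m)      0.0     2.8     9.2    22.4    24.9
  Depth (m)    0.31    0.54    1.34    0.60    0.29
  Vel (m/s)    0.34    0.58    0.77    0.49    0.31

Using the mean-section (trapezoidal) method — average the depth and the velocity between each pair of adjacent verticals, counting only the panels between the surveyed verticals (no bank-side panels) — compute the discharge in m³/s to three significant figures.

13.1 m³/s

Panel 1-2: Δb = 2.8 m, d̄ = (0.31+0.54)/2 = 0.425, v̄ = (0.34+0.58)/2 = 0.46 → q = 2.8×0.425×0.46 = 0.5474 m³/s
Panel 2-3: Δb = 6.4 m, d̄ = (0.54+1.34)/2 = 0.94, v̄ = (0.58+0.77)/2 = 0.675 → q = 6.4×0.94×0.675 = 4.061 m³/s
Panel 3-4: Δb = 13.2 m, d̄ = (1.34+0.60)/2 = 0.97, v̄ = (0.77+0.49)/2 = 0.63 → q = 13.2×0.97×0.63 = 8.067 m³/s
Panel 4-5: Δb = 2.5 m, d̄ = (0.60+0.29)/2 = 0.445, v̄ = (0.49+0.31)/2 = 0.4 → q = 2.5×0.445×0.4 = 0.4450 m³/s
Q = Σ q = 13.12 m³/s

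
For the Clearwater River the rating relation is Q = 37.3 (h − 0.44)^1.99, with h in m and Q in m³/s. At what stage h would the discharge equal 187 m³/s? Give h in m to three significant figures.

h − h₀ = (Q/C)^(1/b) = (187/37.3)^(1/1.99) = 2.248 m
h = 0.44 + 2.248 = 2.688 m

2.69 m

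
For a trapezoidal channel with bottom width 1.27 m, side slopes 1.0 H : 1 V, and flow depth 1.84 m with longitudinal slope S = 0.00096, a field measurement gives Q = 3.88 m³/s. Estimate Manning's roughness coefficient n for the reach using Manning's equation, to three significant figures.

0.0421

A = (b + z·y)·y = (1.27 + 1.0×1.84)×1.84 = 5.722 m²
P = b + 2y√(1+z²) = 1.27 + 2×1.84×√(1+1.0²) = 6.474 m
R = A/P = 5.722/6.474 = 0.8839 m
n = (1/Q)·A·R^(2/3)·S^(1/2) = (1/3.88) × 5.722 × 0.9210 × 0.03098 = 0.04209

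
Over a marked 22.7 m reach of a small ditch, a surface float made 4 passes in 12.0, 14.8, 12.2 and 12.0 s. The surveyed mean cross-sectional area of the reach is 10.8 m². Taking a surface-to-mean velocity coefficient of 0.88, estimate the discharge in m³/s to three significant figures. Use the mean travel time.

t̄ = (12.0 + 14.8 + 12.2 + 12.0) / 4 = 12.75 s
v_surface = L / t̄ = 22.7 / 12.75 = 1.780 m/s
v_mean = 0.88 × 1.780 = 1.567 m/s
Q = A × v_mean = 10.8 × 1.567 = 16.92 m³/s

16.9 m³/s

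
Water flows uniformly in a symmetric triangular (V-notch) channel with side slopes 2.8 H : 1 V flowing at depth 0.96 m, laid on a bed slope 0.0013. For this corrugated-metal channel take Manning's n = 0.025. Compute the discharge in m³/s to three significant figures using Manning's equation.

2.19 m³/s

A = z·y² = 2.8×0.96² = 2.580 m²
P = 2y√(1+z²) = 2×0.96×√(1+2.8²) = 5.709 m
R = A/P = 2.580/5.709 = 0.4520 m
Q = (1/n)·A·R^(2/3)·S^(1/2) = (1/0.025) × 2.580 × 0.4520^(2/3) × 0.0013^(1/2) = 2.192 m³/s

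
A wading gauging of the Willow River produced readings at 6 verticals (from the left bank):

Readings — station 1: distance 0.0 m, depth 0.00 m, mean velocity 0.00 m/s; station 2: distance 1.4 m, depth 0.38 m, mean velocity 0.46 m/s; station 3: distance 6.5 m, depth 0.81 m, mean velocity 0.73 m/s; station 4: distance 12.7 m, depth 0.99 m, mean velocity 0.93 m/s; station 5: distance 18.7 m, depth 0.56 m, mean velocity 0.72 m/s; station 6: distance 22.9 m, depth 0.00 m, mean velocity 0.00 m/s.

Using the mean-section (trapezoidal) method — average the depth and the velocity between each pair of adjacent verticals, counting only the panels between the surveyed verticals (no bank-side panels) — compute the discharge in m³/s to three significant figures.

Panel 1-2: Δb = 1.4 m, d̄ = (0.00+0.38)/2 = 0.19, v̄ = (0.00+0.46)/2 = 0.23 → q = 1.4×0.19×0.23 = 0.06118 m³/s
Panel 2-3: Δb = 5.1 m, d̄ = (0.38+0.81)/2 = 0.595, v̄ = (0.46+0.73)/2 = 0.595 → q = 5.1×0.595×0.595 = 1.806 m³/s
Panel 3-4: Δb = 6.2 m, d̄ = (0.81+0.99)/2 = 0.9, v̄ = (0.73+0.93)/2 = 0.83 → q = 6.2×0.9×0.83 = 4.631 m³/s
Panel 4-5: Δb = 6 m, d̄ = (0.99+0.56)/2 = 0.775, v̄ = (0.93+0.72)/2 = 0.825 → q = 6×0.775×0.825 = 3.836 m³/s
Panel 5-6: Δb = 4.2 m, d̄ = (0.56+0.00)/2 = 0.28, v̄ = (0.72+0.00)/2 = 0.36 → q = 4.2×0.28×0.36 = 0.4234 m³/s
Q = Σ q = 10.76 m³/s

10.8 m³/s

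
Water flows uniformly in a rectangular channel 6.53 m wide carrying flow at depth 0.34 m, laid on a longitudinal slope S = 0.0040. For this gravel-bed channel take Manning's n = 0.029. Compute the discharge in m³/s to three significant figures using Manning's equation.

A = b·y = 6.53 × 0.34 = 2.220 m²
P = b + 2y = 6.53 + 2×0.34 = 7.210 m
R = A/P = 2.220/7.210 = 0.3079 m
Q = (1/n)·A·R^(2/3)·S^(1/2) = (1/0.029) × 2.220 × 0.3079^(2/3) × 0.0040^(1/2) = 2.208 m³/s

2.21 m³/s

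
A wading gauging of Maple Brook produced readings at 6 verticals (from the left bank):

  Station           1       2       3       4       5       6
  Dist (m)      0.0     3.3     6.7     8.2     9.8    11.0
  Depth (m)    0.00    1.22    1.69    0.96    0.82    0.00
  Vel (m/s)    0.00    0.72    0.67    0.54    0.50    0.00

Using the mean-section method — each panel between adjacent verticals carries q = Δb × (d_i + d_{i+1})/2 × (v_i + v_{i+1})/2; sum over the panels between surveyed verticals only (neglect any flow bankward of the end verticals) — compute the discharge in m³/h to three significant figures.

Panel 1-2: Δb = 3.3 m, d̄ = (0.00+1.22)/2 = 0.61, v̄ = (0.00+0.72)/2 = 0.36 → q = 3.3×0.61×0.36 = 0.7247 m³/s
Panel 2-3: Δb = 3.4 m, d̄ = (1.22+1.69)/2 = 1.455, v̄ = (0.72+0.67)/2 = 0.695 → q = 3.4×1.455×0.695 = 3.438 m³/s
Panel 3-4: Δb = 1.5 m, d̄ = (1.69+0.96)/2 = 1.325, v̄ = (0.67+0.54)/2 = 0.605 → q = 1.5×1.325×0.605 = 1.202 m³/s
Panel 4-5: Δb = 1.6 m, d̄ = (0.96+0.82)/2 = 0.89, v̄ = (0.54+0.50)/2 = 0.52 → q = 1.6×0.89×0.52 = 0.7405 m³/s
Panel 5-6: Δb = 1.2 m, d̄ = (0.82+0.00)/2 = 0.41, v̄ = (0.50+0.00)/2 = 0.25 → q = 1.2×0.41×0.25 = 0.1230 m³/s
Q = Σ q = 6.229 m³/s
= 6.229 × 3600 = 22420 m³/h

22400 m³/h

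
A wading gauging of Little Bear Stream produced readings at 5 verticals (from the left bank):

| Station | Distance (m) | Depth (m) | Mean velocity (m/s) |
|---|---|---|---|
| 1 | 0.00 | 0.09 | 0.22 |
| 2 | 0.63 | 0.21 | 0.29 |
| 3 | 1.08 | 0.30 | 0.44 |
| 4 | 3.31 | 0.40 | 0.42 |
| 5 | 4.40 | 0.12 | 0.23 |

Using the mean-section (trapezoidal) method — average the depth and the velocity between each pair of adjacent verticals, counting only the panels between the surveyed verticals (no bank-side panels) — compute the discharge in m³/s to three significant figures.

Panel 1-2: Δb = 0.63 m, d̄ = (0.09+0.21)/2 = 0.15, v̄ = (0.22+0.29)/2 = 0.255 → q = 0.63×0.15×0.255 = 0.02410 m³/s
Panel 2-3: Δb = 0.45 m, d̄ = (0.21+0.30)/2 = 0.255, v̄ = (0.29+0.44)/2 = 0.365 → q = 0.45×0.255×0.365 = 0.04188 m³/s
Panel 3-4: Δb = 2.23 m, d̄ = (0.30+0.40)/2 = 0.35, v̄ = (0.44+0.42)/2 = 0.43 → q = 2.23×0.35×0.43 = 0.3356 m³/s
Panel 4-5: Δb = 1.09 m, d̄ = (0.40+0.12)/2 = 0.26, v̄ = (0.42+0.23)/2 = 0.325 → q = 1.09×0.26×0.325 = 0.09211 m³/s
Q = Σ q = 0.4937 m³/s

0.494 m³/s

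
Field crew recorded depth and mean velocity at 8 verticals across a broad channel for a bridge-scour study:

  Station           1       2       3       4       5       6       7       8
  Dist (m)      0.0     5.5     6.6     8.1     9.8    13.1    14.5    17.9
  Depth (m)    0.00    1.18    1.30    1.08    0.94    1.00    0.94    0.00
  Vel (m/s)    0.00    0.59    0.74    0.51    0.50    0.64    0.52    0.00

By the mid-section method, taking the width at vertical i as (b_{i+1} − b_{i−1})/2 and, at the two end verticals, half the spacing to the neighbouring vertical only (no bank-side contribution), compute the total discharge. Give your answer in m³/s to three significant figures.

8.28 m³/s

w_2 = (6.6 − 0.0)/2 = 3.3 m; q_2 = 0.59 × 1.18 × 3.3 = 2.297 m³/s
w_3 = (8.1 − 5.5)/2 = 1.3 m; q_3 = 0.74 × 1.30 × 1.3 = 1.251 m³/s
w_4 = (9.8 − 6.6)/2 = 1.6 m; q_4 = 0.51 × 1.08 × 1.6 = 0.8813 m³/s
w_5 = (13.1 − 8.1)/2 = 2.5 m; q_5 = 0.50 × 0.94 × 2.5 = 1.175 m³/s
w_6 = (14.5 − 9.8)/2 = 2.35 m; q_6 = 0.64 × 1.00 × 2.35 = 1.504 m³/s
w_7 = (17.9 − 13.1)/2 = 2.4 m; q_7 = 0.52 × 0.94 × 2.4 = 1.173 m³/s
Stations 1, 8 contribute zero (depth or velocity is 0).
Q = Σ qᵢ = 8.281 m³/s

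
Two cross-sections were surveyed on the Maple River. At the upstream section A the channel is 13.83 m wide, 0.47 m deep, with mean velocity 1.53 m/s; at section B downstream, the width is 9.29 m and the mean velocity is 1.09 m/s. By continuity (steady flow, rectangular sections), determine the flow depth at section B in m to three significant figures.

Q = A₁V₁ = (13.83×0.47) × 1.53 = 9.945 m³/s
d₂ = Q/(b₂ V₂) = 9.945/(9.29×1.09) = 0.9821 m

0.982 m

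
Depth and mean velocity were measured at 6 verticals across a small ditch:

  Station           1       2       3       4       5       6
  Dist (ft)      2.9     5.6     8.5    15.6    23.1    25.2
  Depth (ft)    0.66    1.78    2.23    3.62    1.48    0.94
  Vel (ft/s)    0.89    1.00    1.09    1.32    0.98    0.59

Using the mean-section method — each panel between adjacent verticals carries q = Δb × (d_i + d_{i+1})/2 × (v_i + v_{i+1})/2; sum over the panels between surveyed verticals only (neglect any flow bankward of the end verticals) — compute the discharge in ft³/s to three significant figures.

58.2 ft³/s

Panel 1-2: Δb = 2.7 ft, d̄ = (0.66+1.78)/2 = 1.22, v̄ = (0.89+1.00)/2 = 0.945 → q = 2.7×1.22×0.945 = 3.113 ft³/s
Panel 2-3: Δb = 2.9 ft, d̄ = (1.78+2.23)/2 = 2.005, v̄ = (1.00+1.09)/2 = 1.045 → q = 2.9×2.005×1.045 = 6.076 ft³/s
Panel 3-4: Δb = 7.1 ft, d̄ = (2.23+3.62)/2 = 2.925, v̄ = (1.09+1.32)/2 = 1.205 → q = 7.1×2.925×1.205 = 25.02 ft³/s
Panel 4-5: Δb = 7.5 ft, d̄ = (3.62+1.48)/2 = 2.55, v̄ = (1.32+0.98)/2 = 1.15 → q = 7.5×2.55×1.15 = 21.99 ft³/s
Panel 5-6: Δb = 2.1 ft, d̄ = (1.48+0.94)/2 = 1.21, v̄ = (0.98+0.59)/2 = 0.785 → q = 2.1×1.21×0.785 = 1.995 ft³/s
Q = Σ q = 58.20 ft³/s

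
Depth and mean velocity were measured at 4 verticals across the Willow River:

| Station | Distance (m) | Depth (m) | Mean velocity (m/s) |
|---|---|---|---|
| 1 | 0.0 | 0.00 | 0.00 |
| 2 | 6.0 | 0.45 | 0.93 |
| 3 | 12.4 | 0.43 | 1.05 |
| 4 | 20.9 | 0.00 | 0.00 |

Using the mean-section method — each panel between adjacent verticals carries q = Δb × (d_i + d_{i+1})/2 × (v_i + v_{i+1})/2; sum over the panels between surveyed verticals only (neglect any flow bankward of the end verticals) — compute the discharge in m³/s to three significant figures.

4.38 m³/s

Panel 1-2: Δb = 6 m, d̄ = (0.00+0.45)/2 = 0.225, v̄ = (0.00+0.93)/2 = 0.465 → q = 6×0.225×0.465 = 0.6278 m³/s
Panel 2-3: Δb = 6.4 m, d̄ = (0.45+0.43)/2 = 0.44, v̄ = (0.93+1.05)/2 = 0.99 → q = 6.4×0.44×0.99 = 2.788 m³/s
Panel 3-4: Δb = 8.5 m, d̄ = (0.43+0.00)/2 = 0.215, v̄ = (1.05+0.00)/2 = 0.525 → q = 8.5×0.215×0.525 = 0.9594 m³/s
Q = Σ q = 4.375 m³/s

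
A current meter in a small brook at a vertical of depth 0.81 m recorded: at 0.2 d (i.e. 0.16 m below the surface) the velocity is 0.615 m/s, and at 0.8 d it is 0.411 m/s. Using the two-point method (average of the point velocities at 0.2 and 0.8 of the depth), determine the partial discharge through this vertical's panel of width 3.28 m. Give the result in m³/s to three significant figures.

1.36 m³/s

v̄ = (0.615 + 0.411) / 2 = 0.5130 m/s
q = v̄ × d × w = 0.5130 × 0.81 × 3.28 = 1.363 m³/s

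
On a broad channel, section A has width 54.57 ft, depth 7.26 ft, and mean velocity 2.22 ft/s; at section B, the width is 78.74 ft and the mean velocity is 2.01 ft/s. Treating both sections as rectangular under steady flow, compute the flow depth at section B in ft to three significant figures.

Q = A₁V₁ = (54.57×7.26) × 2.22 = 879.5 ft³/s
d₂ = Q/(b₂ V₂) = 879.5/(78.74×2.01) = 5.557 ft

5.56 ft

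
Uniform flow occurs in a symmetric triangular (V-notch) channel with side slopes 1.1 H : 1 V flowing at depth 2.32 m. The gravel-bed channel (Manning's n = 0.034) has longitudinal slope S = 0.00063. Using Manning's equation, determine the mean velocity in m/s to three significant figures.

A = z·y² = 1.1×2.32² = 5.921 m²
P = 2y√(1+z²) = 2×2.32×√(1+1.1²) = 6.898 m
R = A/P = 5.921/6.898 = 0.8583 m
Q = (1/n)·A·R^(2/3)·S^(1/2) = (1/0.034) × 5.921 × 0.8583^(2/3) × 0.00063^(1/2) = 3.948 m³/s
V = Q/A = 3.948/5.921 = 0.6667 m/s

0.667 m/s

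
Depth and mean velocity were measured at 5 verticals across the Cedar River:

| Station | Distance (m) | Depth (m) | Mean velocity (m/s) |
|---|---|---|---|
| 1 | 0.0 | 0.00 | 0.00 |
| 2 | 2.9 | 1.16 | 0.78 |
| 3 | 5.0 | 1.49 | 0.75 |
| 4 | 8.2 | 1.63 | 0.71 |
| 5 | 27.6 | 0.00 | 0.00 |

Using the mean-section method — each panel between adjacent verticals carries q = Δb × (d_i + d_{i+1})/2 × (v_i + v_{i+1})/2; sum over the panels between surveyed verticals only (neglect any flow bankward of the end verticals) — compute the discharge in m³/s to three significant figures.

Panel 1-2: Δb = 2.9 m, d̄ = (0.00+1.16)/2 = 0.58, v̄ = (0.00+0.78)/2 = 0.39 → q = 2.9×0.58×0.39 = 0.6560 m³/s
Panel 2-3: Δb = 2.1 m, d̄ = (1.16+1.49)/2 = 1.325, v̄ = (0.78+0.75)/2 = 0.765 → q = 2.1×1.325×0.765 = 2.129 m³/s
Panel 3-4: Δb = 3.2 m, d̄ = (1.49+1.63)/2 = 1.56, v̄ = (0.75+0.71)/2 = 0.73 → q = 3.2×1.56×0.73 = 3.644 m³/s
Panel 4-5: Δb = 19.4 m, d̄ = (1.63+0.00)/2 = 0.815, v̄ = (0.71+0.00)/2 = 0.355 → q = 19.4×0.815×0.355 = 5.613 m³/s
Q = Σ q = 12.04 m³/s

12.0 m³/s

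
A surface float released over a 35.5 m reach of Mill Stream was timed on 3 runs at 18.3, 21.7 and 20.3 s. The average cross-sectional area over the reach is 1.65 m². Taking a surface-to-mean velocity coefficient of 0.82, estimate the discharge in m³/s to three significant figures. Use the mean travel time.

t̄ = (18.3 + 21.7 + 20.3) / 3 = 20.1 s
v_surface = L / t̄ = 35.5 / 20.1 = 1.766 m/s
v_mean = 0.82 × 1.766 = 1.448 m/s
Q = A × v_mean = 1.65 × 1.448 = 2.390 m³/s

2.39 m³/s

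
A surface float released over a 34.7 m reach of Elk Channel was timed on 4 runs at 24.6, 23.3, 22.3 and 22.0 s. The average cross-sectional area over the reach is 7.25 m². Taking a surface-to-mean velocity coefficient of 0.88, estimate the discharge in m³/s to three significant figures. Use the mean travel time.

9.60 m³/s

t̄ = (24.6 + 23.3 + 22.3 + 22.0) / 4 = 23.05 s
v_surface = L / t̄ = 34.7 / 23.05 = 1.505 m/s
v_mean = 0.88 × 1.505 = 1.325 m/s
Q = A × v_mean = 7.25 × 1.325 = 9.605 m³/s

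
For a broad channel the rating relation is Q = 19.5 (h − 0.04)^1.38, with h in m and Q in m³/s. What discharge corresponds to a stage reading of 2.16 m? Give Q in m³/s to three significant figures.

Q = 19.5 × (2.16 − 0.04)^1.38 = 19.5 × 2.12^1.38 = 55.00 m³/s

55.0 m³/s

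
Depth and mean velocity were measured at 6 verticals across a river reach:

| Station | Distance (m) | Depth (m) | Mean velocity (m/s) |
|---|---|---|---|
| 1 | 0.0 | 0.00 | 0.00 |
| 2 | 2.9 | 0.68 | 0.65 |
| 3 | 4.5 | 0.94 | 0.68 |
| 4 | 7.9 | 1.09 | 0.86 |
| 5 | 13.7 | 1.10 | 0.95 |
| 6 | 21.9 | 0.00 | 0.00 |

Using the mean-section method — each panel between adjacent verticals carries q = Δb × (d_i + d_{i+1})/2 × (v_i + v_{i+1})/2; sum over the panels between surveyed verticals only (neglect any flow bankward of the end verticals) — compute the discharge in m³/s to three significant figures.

Panel 1-2: Δb = 2.9 m, d̄ = (0.00+0.68)/2 = 0.34, v̄ = (0.00+0.65)/2 = 0.325 → q = 2.9×0.34×0.325 = 0.3205 m³/s
Panel 2-3: Δb = 1.6 m, d̄ = (0.68+0.94)/2 = 0.81, v̄ = (0.65+0.68)/2 = 0.665 → q = 1.6×0.81×0.665 = 0.8618 m³/s
Panel 3-4: Δb = 3.4 m, d̄ = (0.94+1.09)/2 = 1.015, v̄ = (0.68+0.86)/2 = 0.77 → q = 3.4×1.015×0.77 = 2.657 m³/s
Panel 4-5: Δb = 5.8 m, d̄ = (1.09+1.10)/2 = 1.095, v̄ = (0.86+0.95)/2 = 0.905 → q = 5.8×1.095×0.905 = 5.748 m³/s
Panel 5-6: Δb = 8.2 m, d̄ = (1.10+0.00)/2 = 0.55, v̄ = (0.95+0.00)/2 = 0.475 → q = 8.2×0.55×0.475 = 2.142 m³/s
Q = Σ q = 11.73 m³/s

11.7 m³/s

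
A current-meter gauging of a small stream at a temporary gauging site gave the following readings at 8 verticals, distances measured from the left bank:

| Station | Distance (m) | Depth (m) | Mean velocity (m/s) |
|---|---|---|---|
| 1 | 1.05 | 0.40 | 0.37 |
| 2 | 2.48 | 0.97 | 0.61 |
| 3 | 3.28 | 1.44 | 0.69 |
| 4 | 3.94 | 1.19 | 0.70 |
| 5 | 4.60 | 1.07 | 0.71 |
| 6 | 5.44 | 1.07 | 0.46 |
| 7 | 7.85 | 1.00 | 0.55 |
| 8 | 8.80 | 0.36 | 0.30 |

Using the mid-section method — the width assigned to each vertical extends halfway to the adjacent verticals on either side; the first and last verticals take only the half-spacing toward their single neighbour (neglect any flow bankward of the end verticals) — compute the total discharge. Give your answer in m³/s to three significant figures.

w_1 = (2.48 − 1.05)/2 = 0.715 m; q_1 = 0.37 × 0.40 × 0.715 = 0.1058 m³/s
w_2 = (3.28 − 1.05)/2 = 1.115 m; q_2 = 0.61 × 0.97 × 1.115 = 0.6597 m³/s
w_3 = (3.94 − 2.48)/2 = 0.73 m; q_3 = 0.69 × 1.44 × 0.73 = 0.7253 m³/s
w_4 = (4.60 − 3.28)/2 = 0.66 m; q_4 = 0.70 × 1.19 × 0.66 = 0.5498 m³/s
w_5 = (5.44 − 3.94)/2 = 0.75 m; q_5 = 0.71 × 1.07 × 0.75 = 0.5698 m³/s
w_6 = (7.85 − 4.60)/2 = 1.625 m; q_6 = 0.46 × 1.07 × 1.625 = 0.7998 m³/s
w_7 = (8.80 − 5.44)/2 = 1.68 m; q_7 = 0.55 × 1.00 × 1.68 = 0.9240 m³/s
w_8 = (8.80 − 7.85)/2 = 0.475 m; q_8 = 0.30 × 0.36 × 0.475 = 0.05130 m³/s
Q = Σ qᵢ = 4.386 m³/s

4.39 m³/s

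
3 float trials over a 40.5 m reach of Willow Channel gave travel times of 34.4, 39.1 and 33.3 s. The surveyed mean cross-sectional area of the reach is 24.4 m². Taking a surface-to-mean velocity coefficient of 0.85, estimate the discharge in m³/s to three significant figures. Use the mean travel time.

23.6 m³/s

t̄ = (34.4 + 39.1 + 33.3) / 3 = 35.6 s
v_surface = L / t̄ = 40.5 / 35.6 = 1.138 m/s
v_mean = 0.85 × 1.138 = 0.9670 m/s
Q = A × v_mean = 24.4 × 0.9670 = 23.59 m³/s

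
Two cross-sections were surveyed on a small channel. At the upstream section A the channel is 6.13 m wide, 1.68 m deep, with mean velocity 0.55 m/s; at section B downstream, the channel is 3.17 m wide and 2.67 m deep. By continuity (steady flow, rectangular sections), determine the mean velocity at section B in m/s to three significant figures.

Q = A₁V₁ = (6.13×1.68) × 0.55 = 5.664 m³/s
A₂ = 3.17 × 2.67 = 8.464 m²
V₂ = Q/A₂ = 5.664/8.464 = 0.6692 m/s

0.669 m/s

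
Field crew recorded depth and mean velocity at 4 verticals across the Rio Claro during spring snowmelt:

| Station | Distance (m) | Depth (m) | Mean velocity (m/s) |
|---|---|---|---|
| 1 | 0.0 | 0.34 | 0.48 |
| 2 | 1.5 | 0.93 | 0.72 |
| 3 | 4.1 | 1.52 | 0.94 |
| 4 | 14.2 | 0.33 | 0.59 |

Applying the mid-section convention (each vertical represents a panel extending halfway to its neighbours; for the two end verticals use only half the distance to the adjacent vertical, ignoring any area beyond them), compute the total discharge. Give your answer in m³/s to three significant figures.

w_1 = (1.5 − 0.0)/2 = 0.75 m; q_1 = 0.48 × 0.34 × 0.75 = 0.1224 m³/s
w_2 = (4.1 − 0.0)/2 = 2.05 m; q_2 = 0.72 × 0.93 × 2.05 = 1.373 m³/s
w_3 = (14.2 − 1.5)/2 = 6.35 m; q_3 = 0.94 × 1.52 × 6.35 = 9.073 m³/s
w_4 = (14.2 − 4.1)/2 = 5.05 m; q_4 = 0.59 × 0.33 × 5.05 = 0.9832 m³/s
Q = Σ qᵢ = 11.55 m³/s

11.6 m³/s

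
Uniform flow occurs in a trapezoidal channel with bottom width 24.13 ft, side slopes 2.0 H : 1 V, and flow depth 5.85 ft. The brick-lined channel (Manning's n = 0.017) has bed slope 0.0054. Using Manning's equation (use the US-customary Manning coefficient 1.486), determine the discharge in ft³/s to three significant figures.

A = (b + z·y)·y = (24.13 + 2.0×5.85)×5.85 = 209.6 ft²
P = b + 2y√(1+z²) = 24.13 + 2×5.85×√(1+2.0²) = 50.29 ft
R = A/P = 209.6/50.29 = 4.168 ft
Q = (1.486/n)·A·R^(2/3)·S^(1/2) = (1.486/0.017) × 209.6 × 4.168^(2/3) × 0.0054^(1/2) = 3487 ft³/s

3490 ft³/s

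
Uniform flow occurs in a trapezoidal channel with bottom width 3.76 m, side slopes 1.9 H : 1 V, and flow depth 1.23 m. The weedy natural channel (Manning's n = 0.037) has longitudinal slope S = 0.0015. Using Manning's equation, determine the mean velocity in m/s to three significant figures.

0.924 m/s

A = (b + z·y)·y = (3.76 + 1.9×1.23)×1.23 = 7.499 m²
P = b + 2y√(1+z²) = 3.76 + 2×1.23×√(1+1.9²) = 9.042 m
R = A/P = 7.499/9.042 = 0.8294 m
Q = (1/n)·A·R^(2/3)·S^(1/2) = (1/0.037) × 7.499 × 0.8294^(2/3) × 0.0015^(1/2) = 6.930 m³/s
V = Q/A = 6.930/7.499 = 0.9240 m/s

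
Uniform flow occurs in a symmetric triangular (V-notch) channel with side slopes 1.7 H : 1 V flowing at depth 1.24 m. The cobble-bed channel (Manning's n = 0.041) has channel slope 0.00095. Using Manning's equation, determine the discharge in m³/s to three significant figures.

A = z·y² = 1.7×1.24² = 2.614 m²
P = 2y√(1+z²) = 2×1.24×√(1+1.7²) = 4.891 m
R = A/P = 2.614/4.891 = 0.5344 m
Q = (1/n)·A·R^(2/3)·S^(1/2) = (1/0.041) × 2.614 × 0.5344^(2/3) × 0.00095^(1/2) = 1.294 m³/s

1.29 m³/s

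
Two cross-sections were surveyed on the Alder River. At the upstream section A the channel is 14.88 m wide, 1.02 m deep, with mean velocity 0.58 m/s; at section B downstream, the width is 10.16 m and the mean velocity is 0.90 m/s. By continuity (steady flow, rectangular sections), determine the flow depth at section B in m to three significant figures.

0.963 m

Q = A₁V₁ = (14.88×1.02) × 0.58 = 8.803 m³/s
d₂ = Q/(b₂ V₂) = 8.803/(10.16×0.90) = 0.9627 m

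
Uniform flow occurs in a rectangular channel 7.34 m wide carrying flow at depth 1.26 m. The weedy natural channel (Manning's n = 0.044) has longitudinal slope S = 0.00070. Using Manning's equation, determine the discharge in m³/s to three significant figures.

A = b·y = 7.34 × 1.26 = 9.248 m²
P = b + 2y = 7.34 + 2×1.26 = 9.860 m
R = A/P = 9.248/9.860 = 0.9380 m
Q = (1/n)·A·R^(2/3)·S^(1/2) = (1/0.044) × 9.248 × 0.9380^(2/3) × 0.00070^(1/2) = 5.329 m³/s

5.33 m³/s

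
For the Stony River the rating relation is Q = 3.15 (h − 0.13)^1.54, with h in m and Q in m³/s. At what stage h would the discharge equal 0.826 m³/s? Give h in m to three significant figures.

0.549 m

h − h₀ = (Q/C)^(1/b) = (0.826/3.15)^(1/1.54) = 0.4193 m
h = 0.13 + 0.4193 = 0.5493 m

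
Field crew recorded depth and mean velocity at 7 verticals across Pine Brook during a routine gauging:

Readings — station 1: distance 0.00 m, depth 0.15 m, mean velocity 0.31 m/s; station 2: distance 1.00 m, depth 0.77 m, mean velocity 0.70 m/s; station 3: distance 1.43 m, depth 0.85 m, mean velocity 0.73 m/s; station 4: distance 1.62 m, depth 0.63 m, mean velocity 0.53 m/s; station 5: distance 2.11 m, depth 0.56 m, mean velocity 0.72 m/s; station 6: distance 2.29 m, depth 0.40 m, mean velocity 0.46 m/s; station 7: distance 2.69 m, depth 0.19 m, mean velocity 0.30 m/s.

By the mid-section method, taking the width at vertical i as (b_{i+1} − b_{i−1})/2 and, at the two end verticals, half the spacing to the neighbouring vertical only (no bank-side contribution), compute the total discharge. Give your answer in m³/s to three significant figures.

0.914 m³/s

w_1 = (1.00 − 0.00)/2 = 0.5 m; q_1 = 0.31 × 0.15 × 0.5 = 0.02325 m³/s
w_2 = (1.43 − 0.00)/2 = 0.715 m; q_2 = 0.70 × 0.77 × 0.715 = 0.3854 m³/s
w_3 = (1.62 − 1.00)/2 = 0.31 m; q_3 = 0.73 × 0.85 × 0.31 = 0.1924 m³/s
w_4 = (2.11 − 1.43)/2 = 0.34 m; q_4 = 0.53 × 0.63 × 0.34 = 0.1135 m³/s
w_5 = (2.29 − 1.62)/2 = 0.335 m; q_5 = 0.72 × 0.56 × 0.335 = 0.1351 m³/s
w_6 = (2.69 − 2.11)/2 = 0.29 m; q_6 = 0.46 × 0.40 × 0.29 = 0.05336 m³/s
w_7 = (2.69 − 2.29)/2 = 0.2 m; q_7 = 0.30 × 0.19 × 0.2 = 0.01140 m³/s
Q = Σ qᵢ = 0.9143 m³/s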